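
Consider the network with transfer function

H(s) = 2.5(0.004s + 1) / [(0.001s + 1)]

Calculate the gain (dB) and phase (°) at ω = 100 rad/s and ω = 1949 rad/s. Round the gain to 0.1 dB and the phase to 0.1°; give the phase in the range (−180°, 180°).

ω = 100: 8.6 dB, 16.1°; ω = 1949: 19.1 dB, 19.9°

At ω = 100 rad/s:
zero (1 + j100·0.004) = 1 + j0.4 → |·| ≈ 1.077, ∠ ≈ 21.80°
pole (1 + j100·0.001) = 1 + j0.1 → |·| ≈ 1.005, ∠ ≈ 5.71°
|H| = 2.5 · 1.077 / (1.005) ≈ 2.6791
Gain = 20 log₁₀(2.6791) ≈ 8.56 dB
∠H = (21.80°) − (5.71°) = 16.09°

At ω = 1949 rad/s:
zero (1 + j1949·0.004) = 1 + j7.796 → |·| ≈ 7.8599, ∠ ≈ 82.69°
pole (1 + j1949·0.001) = 1 + j1.949 → |·| ≈ 2.1906, ∠ ≈ 62.84°
|H| = 2.5 · 7.8599 / (2.1906) ≈ 8.97
Gain = 20 log₁₀(8.97) ≈ 19.06 dB
∠H = (82.69°) − (62.84°) = 19.85°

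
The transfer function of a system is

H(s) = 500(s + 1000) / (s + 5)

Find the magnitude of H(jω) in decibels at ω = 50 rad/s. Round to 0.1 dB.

At s = jω = j50:
zero (s+1000): 1000 + j50 → |·| = √(1000²+50²) = √1002500 ≈ 1001.2, ∠ = arctan(50/1000) ≈ 2.86°
pole (s+5): 5 + j50 → |·| = √(5²+50²) = √2525 ≈ 50.249, ∠ = arctan(50/5) ≈ 84.29°
|H| = 500 · 1001.2 / 50.249 ≈ 9962.4
Gain = 20 log₁₀(9962.4) ≈ 79.97 dB

80.0 dB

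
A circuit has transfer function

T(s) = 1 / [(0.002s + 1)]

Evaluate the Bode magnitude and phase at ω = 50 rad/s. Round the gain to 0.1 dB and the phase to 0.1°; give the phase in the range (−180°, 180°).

At ω = 50 rad/s:
pole (1 + j50·0.002) = 1 + j0.1 → |·| ≈ 1.005, ∠ ≈ 5.71°
|T| = 1 · 1 / (1.005) ≈ 0.99502
Gain = 20 log₁₀(0.99502) ≈ -0.04 dB
∠T = (0°) − (5.71°) = -5.71°

-0.0 dB, -5.7°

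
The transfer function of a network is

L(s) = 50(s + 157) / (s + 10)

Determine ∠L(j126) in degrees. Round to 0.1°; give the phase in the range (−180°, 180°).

At s = jω = j126:
zero (s+157): 157 + j126 → |·| = √(157²+126²) = √40525 ≈ 201.31, ∠ = arctan(126/157) ≈ 38.75°
pole (s+10): 10 + j126 → |·| = √(10²+126²) = √15976 ≈ 126.4, ∠ = arctan(126/10) ≈ 85.46°
∠L = 38.75° − 85.46° = -46.71°

-46.7°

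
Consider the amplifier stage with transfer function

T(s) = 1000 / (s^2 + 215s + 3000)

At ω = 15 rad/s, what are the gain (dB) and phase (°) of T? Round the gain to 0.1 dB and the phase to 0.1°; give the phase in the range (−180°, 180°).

Substitute s = j15:
Numerator: 1000 = 1000 + j0
Denominator: (j15)^2 + 215(j15) + 3000 = 2775 + j3225
|N| = √(1000² + 0²) ≈ 1000, ∠N ≈ 0.00°
|D| = √(2775² + 3225²) ≈ 4254.6, ∠D ≈ 49.29°
|T| = 1000 / 4254.6 ≈ 0.23504
Gain = 20 log₁₀(0.23504) ≈ -12.58 dB
∠T = 0.00° − 49.29° = -49.29°

-12.6 dB, -49.3°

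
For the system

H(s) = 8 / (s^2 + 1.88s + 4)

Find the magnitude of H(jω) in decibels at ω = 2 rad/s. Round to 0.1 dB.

6.6 dB

At s = jω = j2:
quadratic: (j2)² + 1.88·j2 + 4 = 0 + j3.76 → |·| ≈ 3.76, ∠ ≈ 90.00°
|H| = 8 / 3.76 ≈ 2.1277
Gain = 20 log₁₀(2.1277) ≈ 6.56 dB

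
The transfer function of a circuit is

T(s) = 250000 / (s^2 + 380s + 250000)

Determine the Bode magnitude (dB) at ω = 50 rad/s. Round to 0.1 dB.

At s = jω = j50:
quadratic: (j50)² + 380·j50 + 250000 = 247500 + j19000 → |·| ≈ 2.4823e+05, ∠ ≈ 4.39°
|T| = 250000 / 2.4823e+05 ≈ 1.0071
Gain = 20 log₁₀(1.0071) ≈ 0.06 dB

0.1 dB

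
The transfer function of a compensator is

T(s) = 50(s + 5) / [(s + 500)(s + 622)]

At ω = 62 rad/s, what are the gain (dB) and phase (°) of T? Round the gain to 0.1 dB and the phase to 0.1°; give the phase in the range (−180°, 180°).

At s = jω = j62:
zero (s+5): 5 + j62 → |·| = √(5²+62²) = √3869 ≈ 62.201, ∠ = arctan(62/5) ≈ 85.39°
pole (s+500): 500 + j62 → |·| = √(500²+62²) = √253844 ≈ 503.83, ∠ = arctan(62/500) ≈ 7.07°
pole (s+622): 622 + j62 → |·| = √(622²+62²) = √390728 ≈ 625.08, ∠ = arctan(62/622) ≈ 5.69°
|T| = 50 · 62.201 / 3.1493e+05 ≈ 0.0098754
Gain = 20 log₁₀(0.0098754) ≈ -40.11 dB
∠T = 85.39° − 12.76° = 72.63°

-40.1 dB, 72.6°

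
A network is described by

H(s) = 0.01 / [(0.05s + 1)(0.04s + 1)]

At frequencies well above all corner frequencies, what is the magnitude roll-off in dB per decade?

Each pole contributes −20 dB/decade at high frequency; each zero contributes +20 dB/decade.
Net: 0 zero(s) − 2 pole(s) → -40 dB/decade.

-40 dB/decade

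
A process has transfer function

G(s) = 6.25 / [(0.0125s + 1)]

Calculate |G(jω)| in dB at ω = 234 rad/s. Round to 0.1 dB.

At ω = 234 rad/s:
pole (1 + j234·0.0125) = 1 + j2.925 → |·| ≈ 3.0912, ∠ ≈ 71.13°
|G| = 6.25 · 1 / (3.0912) ≈ 2.0219
Gain = 20 log₁₀(2.0219) ≈ 6.12 dB

6.1 dB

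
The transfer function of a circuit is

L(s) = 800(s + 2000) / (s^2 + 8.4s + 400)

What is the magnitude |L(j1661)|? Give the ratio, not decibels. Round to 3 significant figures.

0.754

At s = jω = j1661:
zero (s+2000): 2000 + j1661 → |·| = √(2000²+1661²) = √6758921 ≈ 2599.8, ∠ = arctan(1661/2000) ≈ 39.71°
quadratic: (j1661)² + 8.4·j1661 + 400 = -2758521 + j13952.4 → |·| ≈ 2.7586e+06, ∠ ≈ 179.71°
|L| = 800 · 2599.8 / 2.7586e+06 ≈ 0.75395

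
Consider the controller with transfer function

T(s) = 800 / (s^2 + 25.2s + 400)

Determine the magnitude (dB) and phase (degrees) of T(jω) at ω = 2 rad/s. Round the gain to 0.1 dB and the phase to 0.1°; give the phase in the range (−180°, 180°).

At s = jω = j2:
quadratic: (j2)² + 25.2·j2 + 400 = 396 + j50.4 → |·| ≈ 399.19, ∠ ≈ 7.25°
|T| = 800 / 399.19 ≈ 2.0041
Gain = 20 log₁₀(2.0041) ≈ 6.04 dB
∠T = 0.00° − 7.25° = -7.25°

6.0 dB, -7.3°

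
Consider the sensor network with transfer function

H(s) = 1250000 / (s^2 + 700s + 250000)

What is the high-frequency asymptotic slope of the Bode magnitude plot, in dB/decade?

-40 dB/decade

Each pole contributes −20 dB/decade at high frequency; each zero contributes +20 dB/decade.
Net: 0 zero(s) − 2 pole(s) → -40 dB/decade.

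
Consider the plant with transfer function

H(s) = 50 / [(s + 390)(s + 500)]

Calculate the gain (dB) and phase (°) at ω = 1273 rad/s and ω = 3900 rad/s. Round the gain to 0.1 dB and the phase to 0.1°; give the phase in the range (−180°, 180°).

At s = jω = j1273:
pole (s+390): 390 + j1273 → |·| = √(390²+1273²) = √1772629 ≈ 1331.4, ∠ = arctan(1273/390) ≈ 72.97°
pole (s+500): 500 + j1273 → |·| = √(500²+1273²) = √1870529 ≈ 1367.7, ∠ = arctan(1273/500) ≈ 68.56°
|H| = 50 / 1.821e+06 ≈ 2.7457e-05
Gain = 20 log₁₀(2.7457e-05) ≈ -91.23 dB
∠H = 0.00° − 141.53° = -141.53°

At s = jω = j3900:
pole (s+390): 390 + j3900 → |·| = √(390²+3900²) = √15362100 ≈ 3919.5, ∠ = arctan(3900/390) ≈ 84.29°
pole (s+500): 500 + j3900 → |·| = √(500²+3900²) = √15460000 ≈ 3931.9, ∠ = arctan(3900/500) ≈ 82.69°
|H| = 50 / 1.5411e+07 ≈ 3.2444e-06
Gain = 20 log₁₀(3.2444e-06) ≈ -109.78 dB
∠H = 0.00° − 166.98° = -166.98°

ω = 1273: -91.2 dB, -141.5°; ω = 3900: -109.8 dB, -167.0°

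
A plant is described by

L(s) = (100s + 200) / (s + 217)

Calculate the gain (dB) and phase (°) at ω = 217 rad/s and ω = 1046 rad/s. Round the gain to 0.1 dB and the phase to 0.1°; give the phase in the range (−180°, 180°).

ω = 217: 37.0 dB, 44.5°; ω = 1046: 39.8 dB, 11.6°

Substitute s = j217:
Numerator: 100(j217) + 200 = 200 + j21700
Denominator: (j217) + 217 = 217 + j217
|N| = √(200² + 21700²) ≈ 21701, ∠N ≈ 89.47°
|D| = √(217² + 217²) ≈ 306.88, ∠D ≈ 45.00°
|L| = 21701 / 306.88 ≈ 70.715
Gain = 20 log₁₀(70.715) ≈ 36.99 dB
∠L = 89.47° − 45.00° = 44.47°

Substitute s = j1046:
Numerator: 100(j1046) + 200 = 200 + j104600
Denominator: (j1046) + 217 = 217 + j1046
|N| = √(200² + 104600²) ≈ 1.046e+05, ∠N ≈ 89.89°
|D| = √(217² + 1046²) ≈ 1068.3, ∠D ≈ 78.28°
|L| = 1.046e+05 / 1068.3 ≈ 97.913
Gain = 20 log₁₀(97.913) ≈ 39.82 dB
∠L = 89.89° − 78.28° = 11.61°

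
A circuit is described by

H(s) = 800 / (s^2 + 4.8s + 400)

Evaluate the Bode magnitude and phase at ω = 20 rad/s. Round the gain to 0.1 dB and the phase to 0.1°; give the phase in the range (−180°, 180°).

At s = jω = j20:
quadratic: (j20)² + 4.8·j20 + 400 = 0 + j96 → |·| ≈ 96, ∠ ≈ 90.00°
|H| = 800 / 96 ≈ 8.3333
Gain = 20 log₁₀(8.3333) ≈ 18.42 dB
∠H = 0.00° − 90.00° = -90.00°

18.4 dB, -90.0°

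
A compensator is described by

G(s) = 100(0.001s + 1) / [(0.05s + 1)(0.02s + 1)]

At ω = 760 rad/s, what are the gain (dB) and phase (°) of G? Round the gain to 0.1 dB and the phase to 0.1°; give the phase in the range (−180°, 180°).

-13.3 dB, -137.5°

At ω = 760 rad/s:
zero (1 + j760·0.001) = 1 + j0.76 → |·| ≈ 1.256, ∠ ≈ 37.23°
pole (1 + j760·0.05) = 1 + j38 → |·| ≈ 38.013, ∠ ≈ 88.49°
pole (1 + j760·0.02) = 1 + j15.2 → |·| ≈ 15.233, ∠ ≈ 86.24°
|G| = 100 · 1.256 / (38.013 · 15.233) ≈ 0.21691
Gain = 20 log₁₀(0.21691) ≈ -13.27 dB
∠G = (37.23°) − (88.49° + 86.24°) = -137.50°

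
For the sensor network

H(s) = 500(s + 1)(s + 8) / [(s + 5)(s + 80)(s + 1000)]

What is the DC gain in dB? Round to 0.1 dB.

-40.0 dB

H(0) = 500·1·8 / (5·80·1000) = 0.01
20 log₁₀(0.01) ≈ -40.00 dB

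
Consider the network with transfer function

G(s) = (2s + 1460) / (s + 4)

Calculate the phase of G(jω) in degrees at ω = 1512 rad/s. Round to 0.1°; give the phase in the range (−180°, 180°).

-25.6°

Substitute s = j1512:
Numerator: 2(j1512) + 1460 = 1460 + j3024
Denominator: (j1512) + 4 = 4 + j1512
|N| = √(1460² + 3024²) ≈ 3358, ∠N ≈ 64.23°
|D| = √(4² + 1512²) ≈ 1512, ∠D ≈ 89.85°
∠G = 64.23° − 89.85° = -25.62°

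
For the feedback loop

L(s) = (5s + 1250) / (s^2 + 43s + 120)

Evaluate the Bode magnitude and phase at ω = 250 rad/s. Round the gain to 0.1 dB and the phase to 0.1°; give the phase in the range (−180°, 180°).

Substitute s = j250:
Numerator: 5(j250) + 1250 = 1250 + j1250
Denominator: (j250)^2 + 43(j250) + 120 = -62380 + j10750
|N| = √(1250² + 1250²) ≈ 1767.8, ∠N ≈ 45.00°
|D| = √(62380² + 10750²) ≈ 63300, ∠D ≈ 170.22°
|L| = 1767.8 / 63300 ≈ 0.027927
Gain = 20 log₁₀(0.027927) ≈ -31.08 dB
∠L = 45.00° − 170.22° = -125.22°

-31.1 dB, -125.2°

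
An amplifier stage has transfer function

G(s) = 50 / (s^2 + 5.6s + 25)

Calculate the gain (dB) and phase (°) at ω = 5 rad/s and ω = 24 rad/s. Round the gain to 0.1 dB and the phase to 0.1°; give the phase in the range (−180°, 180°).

At s = jω = j5:
quadratic: (j5)² + 5.6·j5 + 25 = 0 + j28 → |·| ≈ 28, ∠ ≈ 90.00°
|G| = 50 / 28 ≈ 1.7857
Gain = 20 log₁₀(1.7857) ≈ 5.04 dB
∠G = 0.00° − 90.00° = -90.00°

At s = jω = j24:
quadratic: (j24)² + 5.6·j24 + 25 = -551 + j134.4 → |·| ≈ 567.15, ∠ ≈ 166.29°
|G| = 50 / 567.15 ≈ 0.08816
Gain = 20 log₁₀(0.08816) ≈ -21.09 dB
∠G = 0.00° − 166.29° = -166.29°

ω = 5: 5.0 dB, -90.0°; ω = 24: -21.1 dB, -166.3°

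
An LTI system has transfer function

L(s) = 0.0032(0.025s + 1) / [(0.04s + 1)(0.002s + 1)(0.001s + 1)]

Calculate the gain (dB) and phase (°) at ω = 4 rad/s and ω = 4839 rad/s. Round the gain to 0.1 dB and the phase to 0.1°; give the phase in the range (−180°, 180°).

At ω = 4 rad/s:
zero (1 + j4·0.025) = 1 + j0.1 → |·| ≈ 1.005, ∠ ≈ 5.71°
pole (1 + j4·0.04) = 1 + j0.16 → |·| ≈ 1.0127, ∠ ≈ 9.09°
pole (1 + j4·0.002) = 1 + j0.008 → |·| ≈ 1, ∠ ≈ 0.46°
pole (1 + j4·0.001) = 1 + j0.004 → |·| ≈ 1, ∠ ≈ 0.23°
|L| = 0.0032 · 1.005 / (1.0127 · 1 · 1) ≈ 0.0031757
Gain = 20 log₁₀(0.0031757) ≈ -49.96 dB
∠L = (5.71°) − (9.09° + 0.46° + 0.23°) = -4.07°

At ω = 4839 rad/s:
zero (1 + j4839·0.025) = 1 + j120.975 → |·| ≈ 120.98, ∠ ≈ 89.53°
pole (1 + j4839·0.04) = 1 + j193.56 → |·| ≈ 193.56, ∠ ≈ 89.70°
pole (1 + j4839·0.002) = 1 + j9.678 → |·| ≈ 9.7295, ∠ ≈ 84.10°
pole (1 + j4839·0.001) = 1 + j4.839 → |·| ≈ 4.9412, ∠ ≈ 78.32°
|L| = 0.0032 · 120.98 / (193.56 · 9.7295 · 4.9412) ≈ 4.1603e-05
Gain = 20 log₁₀(4.1603e-05) ≈ -87.62 dB
∠L = (89.53°) − (89.70° + 84.10° + 78.32°) = -162.59°

ω = 4: -50.0 dB, -4.1°; ω = 4839: -87.6 dB, -162.6°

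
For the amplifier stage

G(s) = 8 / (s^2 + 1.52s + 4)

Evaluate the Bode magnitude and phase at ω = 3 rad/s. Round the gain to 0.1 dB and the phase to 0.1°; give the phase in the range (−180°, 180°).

At s = jω = j3:
quadratic: (j3)² + 1.52·j3 + 4 = -5 + j4.56 → |·| ≈ 6.7671, ∠ ≈ 137.64°
|G| = 8 / 6.7671 ≈ 1.1822
Gain = 20 log₁₀(1.1822) ≈ 1.45 dB
∠G = 0.00° − 137.64° = -137.64°

1.5 dB, -137.6°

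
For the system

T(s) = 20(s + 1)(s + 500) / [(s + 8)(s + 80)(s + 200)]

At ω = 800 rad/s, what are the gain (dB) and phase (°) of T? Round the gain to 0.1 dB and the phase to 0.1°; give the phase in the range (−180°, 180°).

-30.9 dB, -101.8°

At s = jω = j800:
zero (s+1): 1 + j800 → |·| = √(1²+800²) = √640001 ≈ 800, ∠ = arctan(800/1) ≈ 89.93°
zero (s+500): 500 + j800 → |·| = √(500²+800²) = √890000 ≈ 943.4, ∠ = arctan(800/500) ≈ 57.99°
pole (s+8): 8 + j800 → |·| = √(8²+800²) = √640064 ≈ 800.04, ∠ = arctan(800/8) ≈ 89.43°
pole (s+80): 80 + j800 → |·| = √(80²+800²) = √646400 ≈ 803.99, ∠ = arctan(800/80) ≈ 84.29°
pole (s+200): 200 + j800 → |·| = √(200²+800²) = √680000 ≈ 824.62, ∠ = arctan(800/200) ≈ 75.96°
|T| = 20 · 7.5472e+05 / 5.3042e+08 ≈ 0.028457
Gain = 20 log₁₀(0.028457) ≈ -30.92 dB
∠T = 147.92° − 249.68° = -101.76°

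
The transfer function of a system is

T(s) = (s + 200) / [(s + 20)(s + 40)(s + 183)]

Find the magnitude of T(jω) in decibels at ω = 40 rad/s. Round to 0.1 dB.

-67.3 dB

At s = jω = j40:
zero (s+200): 200 + j40 → |·| = √(200²+40²) = √41600 ≈ 203.96, ∠ = arctan(40/200) ≈ 11.31°
pole (s+20): 20 + j40 → |·| = √(20²+40²) = √2000 ≈ 44.721, ∠ = arctan(40/20) ≈ 63.43°
pole (s+40): 40 + j40 → |·| = √(40²+40²) = √3200 ≈ 56.569, ∠ = arctan(40/40) ≈ 45.00°
pole (s+183): 183 + j40 → |·| = √(183²+40²) = √35089 ≈ 187.32, ∠ = arctan(40/183) ≈ 12.33°
|T| = 1 · 203.96 / 4.7389e+05 ≈ 0.0004304
Gain = 20 log₁₀(0.0004304) ≈ -67.32 dB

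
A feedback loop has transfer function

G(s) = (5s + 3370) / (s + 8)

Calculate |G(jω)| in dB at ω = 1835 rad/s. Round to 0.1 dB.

Substitute s = j1835:
Numerator: 5(j1835) + 3370 = 3370 + j9175
Denominator: (j1835) + 8 = 8 + j1835
|N| = √(3370² + 9175²) ≈ 9774.3, ∠N ≈ 69.83°
|D| = √(8² + 1835²) ≈ 1835, ∠D ≈ 89.75°
|G| = 9774.3 / 1835 ≈ 5.3266
Gain = 20 log₁₀(5.3266) ≈ 14.53 dB

14.5 dB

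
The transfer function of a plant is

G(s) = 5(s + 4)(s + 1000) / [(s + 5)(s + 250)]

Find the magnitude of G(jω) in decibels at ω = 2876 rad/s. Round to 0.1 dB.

At s = jω = j2876:
zero (s+4): 4 + j2876 → |·| = √(4²+2876²) = √8271392 ≈ 2876, ∠ = arctan(2876/4) ≈ 89.92°
zero (s+1000): 1000 + j2876 → |·| = √(1000²+2876²) = √9271376 ≈ 3044.9, ∠ = arctan(2876/1000) ≈ 70.83°
pole (s+5): 5 + j2876 → |·| = √(5²+2876²) = √8271401 ≈ 2876, ∠ = arctan(2876/5) ≈ 89.90°
pole (s+250): 250 + j2876 → |·| = √(250²+2876²) = √8333876 ≈ 2886.8, ∠ = arctan(2876/250) ≈ 85.03°
|G| = 5 · 8.7571e+06 / 8.3024e+06 ≈ 5.2738
Gain = 20 log₁₀(5.2738) ≈ 14.44 dB

14.4 dB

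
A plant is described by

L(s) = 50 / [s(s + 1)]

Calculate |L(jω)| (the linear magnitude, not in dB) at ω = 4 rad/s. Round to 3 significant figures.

At s = jω = j4:
pole (s+1): 1 + j4 → |·| = √(1²+4²) = √17 ≈ 4.1231, ∠ = arctan(4/1) ≈ 75.96°
pole at origin: |s| = 4, ∠ = 90.00° (in denominator)
|L| = 50 / 16.492 ≈ 3.0318

3.03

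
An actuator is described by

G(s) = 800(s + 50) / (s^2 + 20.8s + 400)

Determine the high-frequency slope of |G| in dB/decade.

Each pole contributes −20 dB/decade at high frequency; each zero contributes +20 dB/decade.
Net: 1 zero(s) − 2 pole(s) → -20 dB/decade.

-20 dB/decade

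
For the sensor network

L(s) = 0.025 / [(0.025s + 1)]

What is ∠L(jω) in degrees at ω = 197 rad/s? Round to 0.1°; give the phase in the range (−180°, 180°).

-78.5°

At ω = 197 rad/s:
pole (1 + j197·0.025) = 1 + j4.925 → |·| ≈ 5.0255, ∠ ≈ 78.52°
∠L = (0°) − (78.52°) = -78.52°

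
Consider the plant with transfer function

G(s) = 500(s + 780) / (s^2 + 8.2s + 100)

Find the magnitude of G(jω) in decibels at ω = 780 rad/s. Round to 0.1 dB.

At s = jω = j780:
zero (s+780): 780 + j780 → |·| = √(780²+780²) = √1216800 ≈ 1103.1, ∠ = arctan(780/780) ≈ 45.00°
quadratic: (j780)² + 8.2·j780 + 100 = -608300 + j6396 → |·| ≈ 6.0833e+05, ∠ ≈ 179.40°
|G| = 500 · 1103.1 / 6.0833e+05 ≈ 0.90666
Gain = 20 log₁₀(0.90666) ≈ -0.85 dB

-0.9 dB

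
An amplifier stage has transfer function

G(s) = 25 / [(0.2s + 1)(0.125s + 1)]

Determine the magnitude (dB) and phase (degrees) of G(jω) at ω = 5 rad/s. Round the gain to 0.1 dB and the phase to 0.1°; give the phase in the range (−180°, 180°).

At ω = 5 rad/s:
pole (1 + j5·0.2) = 1 + j1 → |·| ≈ 1.4142, ∠ ≈ 45.00°
pole (1 + j5·0.125) = 1 + j0.625 → |·| ≈ 1.1792, ∠ ≈ 32.01°
|G| = 25 · 1 / (1.4142 · 1.1792) ≈ 14.991
Gain = 20 log₁₀(14.991) ≈ 23.52 dB
∠G = (0°) − (45.00° + 32.01°) = -77.01°

23.5 dB, -77.0°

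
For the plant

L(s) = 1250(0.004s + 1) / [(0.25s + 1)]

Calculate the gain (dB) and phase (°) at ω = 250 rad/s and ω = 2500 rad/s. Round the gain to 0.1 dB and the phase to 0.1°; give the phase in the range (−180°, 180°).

ω = 250: 29.0 dB, -44.1°; ω = 2500: 26.1 dB, -5.6°

At ω = 250 rad/s:
zero (1 + j250·0.004) = 1 + j1 → |·| ≈ 1.4142, ∠ ≈ 45.00°
pole (1 + j250·0.25) = 1 + j62.5 → |·| ≈ 62.508, ∠ ≈ 89.08°
|L| = 1250 · 1.4142 / (62.508) ≈ 28.28
Gain = 20 log₁₀(28.28) ≈ 29.03 dB
∠L = (45.00°) − (89.08°) = -44.08°

At ω = 2500 rad/s:
zero (1 + j2500·0.004) = 1 + j10 → |·| ≈ 10.05, ∠ ≈ 84.29°
pole (1 + j2500·0.25) = 1 + j625 → |·| ≈ 625, ∠ ≈ 89.91°
|L| = 1250 · 10.05 / (625) ≈ 20.1
Gain = 20 log₁₀(20.1) ≈ 26.06 dB
∠L = (84.29°) − (89.91°) = -5.62°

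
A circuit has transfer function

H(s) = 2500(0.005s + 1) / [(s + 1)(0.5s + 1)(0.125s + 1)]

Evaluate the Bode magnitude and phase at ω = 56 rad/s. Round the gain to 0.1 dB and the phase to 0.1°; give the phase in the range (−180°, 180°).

At ω = 56 rad/s:
zero (1 + j56·0.005) = 1 + j0.28 → |·| ≈ 1.0385, ∠ ≈ 15.64°
pole (1 + j56·1) = 1 + j56 → |·| ≈ 56.009, ∠ ≈ 88.98°
pole (1 + j56·0.5) = 1 + j28 → |·| ≈ 28.018, ∠ ≈ 87.95°
pole (1 + j56·0.125) = 1 + j7 → |·| ≈ 7.0711, ∠ ≈ 81.87°
|H| = 2500 · 1.0385 / (56.009 · 28.018 · 7.0711) ≈ 0.23397
Gain = 20 log₁₀(0.23397) ≈ -12.62 dB
∠H = (15.64°) − (88.98° + 87.95° + 81.87°) = -243.16° ≡ 116.84° (principal value)

-12.6 dB, 116.8°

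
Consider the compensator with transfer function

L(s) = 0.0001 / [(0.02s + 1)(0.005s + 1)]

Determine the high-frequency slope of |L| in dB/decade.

Each pole contributes −20 dB/decade at high frequency; each zero contributes +20 dB/decade.
Net: 0 zero(s) − 2 pole(s) → -40 dB/decade.

-40 dB/decade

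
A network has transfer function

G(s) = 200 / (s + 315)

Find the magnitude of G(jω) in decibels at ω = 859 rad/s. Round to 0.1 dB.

-13.2 dB

At s = jω = j859:
pole (s+315): 315 + j859 → |·| = √(315²+859²) = √837106 ≈ 914.93, ∠ = arctan(859/315) ≈ 69.86°
|G| = 200 / 914.93 ≈ 0.2186
Gain = 20 log₁₀(0.2186) ≈ -13.21 dB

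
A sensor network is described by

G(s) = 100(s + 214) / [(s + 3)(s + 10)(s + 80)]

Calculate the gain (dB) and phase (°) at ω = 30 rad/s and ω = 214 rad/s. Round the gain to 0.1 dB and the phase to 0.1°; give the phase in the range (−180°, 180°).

At s = jω = j30:
zero (s+214): 214 + j30 → |·| = √(214²+30²) = √46696 ≈ 216.09, ∠ = arctan(30/214) ≈ 7.98°
pole (s+3): 3 + j30 → |·| = √(3²+30²) = √909 ≈ 30.15, ∠ = arctan(30/3) ≈ 84.29°
pole (s+10): 10 + j30 → |·| = √(10²+30²) = √1000 ≈ 31.623, ∠ = arctan(30/10) ≈ 71.57°
pole (s+80): 80 + j30 → |·| = √(80²+30²) = √7300 ≈ 85.44, ∠ = arctan(30/80) ≈ 20.56°
|G| = 100 · 216.09 / 81461 ≈ 0.26527
Gain = 20 log₁₀(0.26527) ≈ -11.53 dB
∠G = 7.98° − 176.42° = -168.44°

At s = jω = j214:
zero (s+214): 214 + j214 → |·| = √(214²+214²) = √91592 ≈ 302.64, ∠ = arctan(214/214) ≈ 45.00°
pole (s+3): 3 + j214 → |·| = √(3²+214²) = √45805 ≈ 214.02, ∠ = arctan(214/3) ≈ 89.20°
pole (s+10): 10 + j214 → |·| = √(10²+214²) = √45896 ≈ 214.23, ∠ = arctan(214/10) ≈ 87.32°
pole (s+80): 80 + j214 → |·| = √(80²+214²) = √52196 ≈ 228.46, ∠ = arctan(214/80) ≈ 69.50°
|G| = 100 · 302.64 / 1.0475e+07 ≈ 0.0028892
Gain = 20 log₁₀(0.0028892) ≈ -50.78 dB
∠G = 45.00° − 246.02° = -201.02° ≡ 158.98° (principal value)

ω = 30: -11.5 dB, -168.4°; ω = 214: -50.8 dB, 159.0°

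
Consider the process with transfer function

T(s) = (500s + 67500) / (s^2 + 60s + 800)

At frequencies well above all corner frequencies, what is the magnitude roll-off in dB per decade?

-20 dB/decade

Each pole contributes −20 dB/decade at high frequency; each zero contributes +20 dB/decade.
Net: 1 zero(s) − 2 pole(s) → -20 dB/decade.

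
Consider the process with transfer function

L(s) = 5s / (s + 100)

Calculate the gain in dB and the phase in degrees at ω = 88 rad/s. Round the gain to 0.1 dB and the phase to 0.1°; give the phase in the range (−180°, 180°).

10.4 dB, 48.7°

At s = jω = j88:
zero at origin: s = j88 → |·| = 88, ∠ = 90.00°
pole (s+100): 100 + j88 → |·| = √(100²+88²) = √17744 ≈ 133.21, ∠ = arctan(88/100) ≈ 41.35°
|L| = 5 · 88 / 133.21 ≈ 3.3031
Gain = 20 log₁₀(3.3031) ≈ 10.38 dB
∠L = 90.00° − 41.35° = 48.65°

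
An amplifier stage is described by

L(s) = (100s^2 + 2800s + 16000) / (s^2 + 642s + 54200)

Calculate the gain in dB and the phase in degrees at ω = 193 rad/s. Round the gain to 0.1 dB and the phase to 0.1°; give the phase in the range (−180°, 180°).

29.5 dB, 89.5°

Substitute s = j193:
Numerator: 100(j193)^2 + 2800(j193) + 16000 = -3708900 + j540400
Denominator: (j193)^2 + 642(j193) + 54200 = 16951 + j123906
|N| = √(3708900² + 540400²) ≈ 3.7481e+06, ∠N ≈ 171.71°
|D| = √(16951² + 123906²) ≈ 1.2506e+05, ∠D ≈ 82.21°
|L| = 3.7481e+06 / 1.2506e+05 ≈ 29.97
Gain = 20 log₁₀(29.97) ≈ 29.53 dB
∠L = 171.71° − 82.21° = 89.50°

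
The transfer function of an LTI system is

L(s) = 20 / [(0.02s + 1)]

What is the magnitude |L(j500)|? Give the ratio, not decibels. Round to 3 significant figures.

At ω = 500 rad/s:
pole (1 + j500·0.02) = 1 + j10 → |·| ≈ 10.05, ∠ ≈ 84.29°
|L| = 20 · 1 / (10.05) ≈ 1.99

1.99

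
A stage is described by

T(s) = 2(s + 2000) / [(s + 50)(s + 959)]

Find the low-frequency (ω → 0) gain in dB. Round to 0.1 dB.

T(0) = 2·2000 / (50·959) ≈ 0.08342
20 log₁₀(0.08342) ≈ -21.57 dB

-21.6 dB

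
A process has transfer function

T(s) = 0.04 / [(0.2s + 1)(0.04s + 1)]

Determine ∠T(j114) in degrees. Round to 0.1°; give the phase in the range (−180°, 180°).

-165.1°

At ω = 114 rad/s:
pole (1 + j114·0.2) = 1 + j22.8 → |·| ≈ 22.822, ∠ ≈ 87.49°
pole (1 + j114·0.04) = 1 + j4.56 → |·| ≈ 4.6684, ∠ ≈ 77.63°
∠T = (0°) − (87.49° + 77.63°) = -165.12°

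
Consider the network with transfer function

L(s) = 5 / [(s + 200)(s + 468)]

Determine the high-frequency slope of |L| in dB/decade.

-40 dB/decade

Each pole contributes −20 dB/decade at high frequency; each zero contributes +20 dB/decade.
Net: 0 zero(s) − 2 pole(s) → -40 dB/decade.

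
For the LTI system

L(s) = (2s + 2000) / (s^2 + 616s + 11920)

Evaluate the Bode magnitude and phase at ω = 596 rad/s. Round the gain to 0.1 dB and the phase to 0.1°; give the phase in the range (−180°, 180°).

-46.7 dB, -102.3°

Substitute s = j596:
Numerator: 2(j596) + 2000 = 2000 + j1192
Denominator: (j596)^2 + 616(j596) + 11920 = -343296 + j367136
|N| = √(2000² + 1192²) ≈ 2328.3, ∠N ≈ 30.79°
|D| = √(343296² + 367136²) ≈ 5.0263e+05, ∠D ≈ 133.08°
|L| = 2328.3 / 5.0263e+05 ≈ 0.0046322
Gain = 20 log₁₀(0.0046322) ≈ -46.68 dB
∠L = 30.79° − 133.08° = -102.29°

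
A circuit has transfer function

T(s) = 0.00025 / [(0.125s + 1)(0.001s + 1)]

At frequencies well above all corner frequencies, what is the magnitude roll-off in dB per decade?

Each pole contributes −20 dB/decade at high frequency; each zero contributes +20 dB/decade.
Net: 0 zero(s) − 2 pole(s) → -40 dB/decade.

-40 dB/decade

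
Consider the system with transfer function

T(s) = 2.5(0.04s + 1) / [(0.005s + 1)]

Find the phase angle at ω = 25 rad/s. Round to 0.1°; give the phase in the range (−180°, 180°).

37.9°

At ω = 25 rad/s:
zero (1 + j25·0.04) = 1 + j1 → |·| ≈ 1.4142, ∠ ≈ 45.00°
pole (1 + j25·0.005) = 1 + j0.125 → |·| ≈ 1.0078, ∠ ≈ 7.13°
∠T = (45.00°) − (7.13°) = 37.87°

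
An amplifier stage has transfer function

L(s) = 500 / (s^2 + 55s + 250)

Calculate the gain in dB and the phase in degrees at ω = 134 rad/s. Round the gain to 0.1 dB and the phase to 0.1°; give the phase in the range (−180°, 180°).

Substitute s = j134:
Numerator: 500 = 500 + j0
Denominator: (j134)^2 + 55(j134) + 250 = -17706 + j7370
|N| = √(500² + 0²) ≈ 500, ∠N ≈ 0.00°
|D| = √(17706² + 7370²) ≈ 19179, ∠D ≈ 157.40°
|L| = 500 / 19179 ≈ 0.02607
Gain = 20 log₁₀(0.02607) ≈ -31.68 dB
∠L = 0.00° − 157.40° = -157.40°

-31.7 dB, -157.4°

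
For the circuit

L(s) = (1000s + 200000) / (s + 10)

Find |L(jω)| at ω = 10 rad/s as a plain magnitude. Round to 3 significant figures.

Substitute s = j10:
Numerator: 1000(j10) + 200000 = 200000 + j10000
Denominator: (j10) + 10 = 10 + j10
|N| = √(200000² + 10000²) ≈ 2.0025e+05, ∠N ≈ 2.86°
|D| = √(10² + 10²) ≈ 14.142, ∠D ≈ 45.00°
|L| = 2.0025e+05 / 14.142 ≈ 14160

1.42e+04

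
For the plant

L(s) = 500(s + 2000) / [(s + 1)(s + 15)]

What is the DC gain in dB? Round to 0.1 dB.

L(0) = 500·2000 / (1·15) ≈ 66667
20 log₁₀(66667) ≈ 96.48 dB

96.5 dB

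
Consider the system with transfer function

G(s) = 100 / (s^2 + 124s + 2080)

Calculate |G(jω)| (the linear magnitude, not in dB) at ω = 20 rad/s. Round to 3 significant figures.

0.0334

Substitute s = j20:
Numerator: 100 = 100 + j0
Denominator: (j20)^2 + 124(j20) + 2080 = 1680 + j2480
|N| = √(100² + 0²) ≈ 100, ∠N ≈ 0.00°
|D| = √(1680² + 2480²) ≈ 2995.5, ∠D ≈ 55.89°
|G| = 100 / 2995.5 ≈ 0.033383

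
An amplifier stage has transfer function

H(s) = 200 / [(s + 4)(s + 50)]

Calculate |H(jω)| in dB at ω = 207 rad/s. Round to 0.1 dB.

-46.9 dB

At s = jω = j207:
pole (s+4): 4 + j207 → |·| = √(4²+207²) = √42865 ≈ 207.04, ∠ = arctan(207/4) ≈ 88.89°
pole (s+50): 50 + j207 → |·| = √(50²+207²) = √45349 ≈ 212.95, ∠ = arctan(207/50) ≈ 76.42°
|H| = 200 / 44089 ≈ 0.0045363
Gain = 20 log₁₀(0.0045363) ≈ -46.87 dB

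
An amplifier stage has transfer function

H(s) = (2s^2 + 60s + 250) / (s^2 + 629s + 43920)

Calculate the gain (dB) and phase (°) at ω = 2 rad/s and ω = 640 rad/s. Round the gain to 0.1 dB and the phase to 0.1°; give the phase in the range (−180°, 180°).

Substitute s = j2:
Numerator: 2(j2)^2 + 60(j2) + 250 = 242 + j120
Denominator: (j2)^2 + 629(j2) + 43920 = 43916 + j1258
|N| = √(242² + 120²) ≈ 270.12, ∠N ≈ 26.38°
|D| = √(43916² + 1258²) ≈ 43934, ∠D ≈ 1.64°
|H| = 270.12 / 43934 ≈ 0.0061483
Gain = 20 log₁₀(0.0061483) ≈ -44.22 dB
∠H = 26.38° − 1.64° = 24.74°

Substitute s = j640:
Numerator: 2(j640)^2 + 60(j640) + 250 = -818950 + j38400
Denominator: (j640)^2 + 629(j640) + 43920 = -365680 + j402560
|N| = √(818950² + 38400²) ≈ 8.1985e+05, ∠N ≈ 177.32°
|D| = √(365680² + 402560²) ≈ 5.4385e+05, ∠D ≈ 132.25°
|H| = 8.1985e+05 / 5.4385e+05 ≈ 1.5075
Gain = 20 log₁₀(1.5075) ≈ 3.57 dB
∠H = 177.32° − 132.25° = 45.07°

ω = 2: -44.2 dB, 24.7°; ω = 640: 3.6 dB, 45.1°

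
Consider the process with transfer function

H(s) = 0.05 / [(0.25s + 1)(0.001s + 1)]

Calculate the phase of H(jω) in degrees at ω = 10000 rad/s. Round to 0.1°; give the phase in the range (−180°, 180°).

-174.3°

At ω = 10000 rad/s:
pole (1 + j10000·0.25) = 1 + j2500 → |·| ≈ 2500, ∠ ≈ 89.98°
pole (1 + j10000·0.001) = 1 + j10 → |·| ≈ 10.05, ∠ ≈ 84.29°
∠H = (0°) − (89.98° + 84.29°) = -174.27°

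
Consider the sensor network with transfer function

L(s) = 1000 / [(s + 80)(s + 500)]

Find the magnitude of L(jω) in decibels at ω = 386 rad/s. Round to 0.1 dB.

-47.9 dB

At s = jω = j386:
pole (s+80): 80 + j386 → |·| = √(80²+386²) = √155396 ≈ 394.2, ∠ = arctan(386/80) ≈ 78.29°
pole (s+500): 500 + j386 → |·| = √(500²+386²) = √398996 ≈ 631.66, ∠ = arctan(386/500) ≈ 37.67°
|L| = 1000 / 2.49e+05 ≈ 0.0040161
Gain = 20 log₁₀(0.0040161) ≈ -47.92 dB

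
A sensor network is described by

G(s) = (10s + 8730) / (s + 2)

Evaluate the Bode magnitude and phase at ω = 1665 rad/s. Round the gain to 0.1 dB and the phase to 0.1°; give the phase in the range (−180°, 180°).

Substitute s = j1665:
Numerator: 10(j1665) + 8730 = 8730 + j16650
Denominator: (j1665) + 2 = 2 + j1665
|N| = √(8730² + 16650²) ≈ 18800, ∠N ≈ 62.33°
|D| = √(2² + 1665²) ≈ 1665, ∠D ≈ 89.93°
|G| = 18800 / 1665 ≈ 11.291
Gain = 20 log₁₀(11.291) ≈ 21.05 dB
∠G = 62.33° − 89.93° = -27.60°

21.1 dB, -27.6°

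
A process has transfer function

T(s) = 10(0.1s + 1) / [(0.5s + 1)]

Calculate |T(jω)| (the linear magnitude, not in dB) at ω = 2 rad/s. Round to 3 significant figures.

At ω = 2 rad/s:
zero (1 + j2·0.1) = 1 + j0.2 → |·| ≈ 1.0198, ∠ ≈ 11.31°
pole (1 + j2·0.5) = 1 + j1 → |·| ≈ 1.4142, ∠ ≈ 45.00°
|T| = 10 · 1.0198 / (1.4142) ≈ 7.2111

7.21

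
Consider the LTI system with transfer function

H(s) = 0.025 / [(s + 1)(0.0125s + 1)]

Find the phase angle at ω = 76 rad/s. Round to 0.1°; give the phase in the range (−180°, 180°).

-132.8°

At ω = 76 rad/s:
pole (1 + j76·1) = 1 + j76 → |·| ≈ 76.007, ∠ ≈ 89.25°
pole (1 + j76·0.0125) = 1 + j0.95 → |·| ≈ 1.3793, ∠ ≈ 43.53°
∠H = (0°) − (89.25° + 43.53°) = -132.78°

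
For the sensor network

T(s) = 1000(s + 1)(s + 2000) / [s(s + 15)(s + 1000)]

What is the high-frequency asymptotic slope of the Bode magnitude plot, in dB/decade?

-20 dB/decade

Each pole contributes −20 dB/decade at high frequency; each zero contributes +20 dB/decade.
Net: 2 zero(s) − 3 pole(s) → -20 dB/decade.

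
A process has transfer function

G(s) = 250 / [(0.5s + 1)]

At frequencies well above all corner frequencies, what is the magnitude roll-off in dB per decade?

Each pole contributes −20 dB/decade at high frequency; each zero contributes +20 dB/decade.
Net: 0 zero(s) − 1 pole(s) → -20 dB/decade.

-20 dB/decade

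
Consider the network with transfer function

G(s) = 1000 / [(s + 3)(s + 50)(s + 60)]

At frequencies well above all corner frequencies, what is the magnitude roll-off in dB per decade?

Each pole contributes −20 dB/decade at high frequency; each zero contributes +20 dB/decade.
Net: 0 zero(s) − 3 pole(s) → -60 dB/decade.

-60 dB/decade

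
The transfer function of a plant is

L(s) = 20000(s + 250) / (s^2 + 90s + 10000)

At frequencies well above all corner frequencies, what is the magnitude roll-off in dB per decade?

-20 dB/decade

Each pole contributes −20 dB/decade at high frequency; each zero contributes +20 dB/decade.
Net: 1 zero(s) − 2 pole(s) → -20 dB/decade.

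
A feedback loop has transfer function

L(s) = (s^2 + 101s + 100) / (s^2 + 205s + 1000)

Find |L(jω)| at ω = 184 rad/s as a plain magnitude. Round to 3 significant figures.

0.770

Substitute s = j184:
Numerator: (j184)^2 + 101(j184) + 100 = -33756 + j18584
Denominator: (j184)^2 + 205(j184) + 1000 = -32856 + j37720
|N| = √(33756² + 18584²) ≈ 38534, ∠N ≈ 151.17°
|D| = √(32856² + 37720²) ≈ 50023, ∠D ≈ 131.06°
|L| = 38534 / 50023 ≈ 0.77033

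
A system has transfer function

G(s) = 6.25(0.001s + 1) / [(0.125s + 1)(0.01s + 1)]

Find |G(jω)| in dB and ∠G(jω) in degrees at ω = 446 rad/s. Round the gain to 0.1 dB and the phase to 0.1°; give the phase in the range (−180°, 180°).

At ω = 446 rad/s:
zero (1 + j446·0.001) = 1 + j0.446 → |·| ≈ 1.095, ∠ ≈ 24.04°
pole (1 + j446·0.125) = 1 + j55.75 → |·| ≈ 55.759, ∠ ≈ 88.97°
pole (1 + j446·0.01) = 1 + j4.46 → |·| ≈ 4.5707, ∠ ≈ 77.36°
|G| = 6.25 · 1.095 / (55.759 · 4.5707) ≈ 0.026853
Gain = 20 log₁₀(0.026853) ≈ -31.42 dB
∠G = (24.04°) − (88.97° + 77.36°) = -142.29°

-31.4 dB, -142.3°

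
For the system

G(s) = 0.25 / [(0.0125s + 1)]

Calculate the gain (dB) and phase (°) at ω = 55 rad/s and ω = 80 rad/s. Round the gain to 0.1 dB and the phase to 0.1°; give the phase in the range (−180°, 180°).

ω = 55: -13.7 dB, -34.5°; ω = 80: -15.1 dB, -45.0°

At ω = 55 rad/s:
pole (1 + j55·0.0125) = 1 + j0.6875 → |·| ≈ 1.2135, ∠ ≈ 34.51°
|G| = 0.25 · 1 / (1.2135) ≈ 0.20602
Gain = 20 log₁₀(0.20602) ≈ -13.72 dB
∠G = (0°) − (34.51°) = -34.51°

At ω = 80 rad/s:
pole (1 + j80·0.0125) = 1 + j1 → |·| ≈ 1.4142, ∠ ≈ 45.00°
|G| = 0.25 · 1 / (1.4142) ≈ 0.17678
Gain = 20 log₁₀(0.17678) ≈ -15.05 dB
∠G = (0°) − (45.00°) = -45.00°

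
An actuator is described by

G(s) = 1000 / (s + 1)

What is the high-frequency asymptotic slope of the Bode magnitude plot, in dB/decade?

Each pole contributes −20 dB/decade at high frequency; each zero contributes +20 dB/decade.
Net: 0 zero(s) − 1 pole(s) → -20 dB/decade.

-20 dB/decade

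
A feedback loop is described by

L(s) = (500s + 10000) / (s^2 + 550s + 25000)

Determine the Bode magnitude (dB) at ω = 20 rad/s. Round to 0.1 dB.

Substitute s = j20:
Numerator: 500(j20) + 10000 = 10000 + j10000
Denominator: (j20)^2 + 550(j20) + 25000 = 24600 + j11000
|N| = √(10000² + 10000²) ≈ 14142, ∠N ≈ 45.00°
|D| = √(24600² + 11000²) ≈ 26947, ∠D ≈ 24.09°
|L| = 14142 / 26947 ≈ 0.52481
Gain = 20 log₁₀(0.52481) ≈ -5.60 dB

-5.6 dB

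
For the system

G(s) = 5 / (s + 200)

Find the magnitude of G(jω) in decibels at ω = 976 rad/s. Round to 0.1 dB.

-46.0 dB

At s = jω = j976:
pole (s+200): 200 + j976 → |·| = √(200²+976²) = √992576 ≈ 996.28, ∠ = arctan(976/200) ≈ 78.42°
|G| = 5 / 996.28 ≈ 0.0050187
Gain = 20 log₁₀(0.0050187) ≈ -45.99 dB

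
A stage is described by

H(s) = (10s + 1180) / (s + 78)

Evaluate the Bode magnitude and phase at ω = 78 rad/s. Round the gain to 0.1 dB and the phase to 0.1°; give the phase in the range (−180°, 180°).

22.2 dB, -11.5°

Substitute s = j78:
Numerator: 10(j78) + 1180 = 1180 + j780
Denominator: (j78) + 78 = 78 + j78
|N| = √(1180² + 780²) ≈ 1414.5, ∠N ≈ 33.47°
|D| = √(78² + 78²) ≈ 110.31, ∠D ≈ 45.00°
|H| = 1414.5 / 110.31 ≈ 12.823
Gain = 20 log₁₀(12.823) ≈ 22.16 dB
∠H = 33.47° − 45.00° = -11.53°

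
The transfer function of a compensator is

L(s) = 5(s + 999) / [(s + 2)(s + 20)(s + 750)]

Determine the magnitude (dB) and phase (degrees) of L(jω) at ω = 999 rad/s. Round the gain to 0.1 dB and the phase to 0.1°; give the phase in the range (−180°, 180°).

-104.9 dB, 173.2°

At s = jω = j999:
zero (s+999): 999 + j999 → |·| = √(999²+999²) = √1996002 ≈ 1412.8, ∠ = arctan(999/999) ≈ 45.00°
pole (s+2): 2 + j999 → |·| = √(2²+999²) = √998005 ≈ 999, ∠ = arctan(999/2) ≈ 89.89°
pole (s+20): 20 + j999 → |·| = √(20²+999²) = √998401 ≈ 999.2, ∠ = arctan(999/20) ≈ 88.85°
pole (s+750): 750 + j999 → |·| = √(750²+999²) = √1560501 ≈ 1249.2, ∠ = arctan(999/750) ≈ 53.10°
|L| = 5 · 1412.8 / 1.247e+09 ≈ 5.6648e-06
Gain = 20 log₁₀(5.6648e-06) ≈ -104.94 dB
∠L = 45.00° − 231.84° = -186.84° ≡ 173.16° (principal value)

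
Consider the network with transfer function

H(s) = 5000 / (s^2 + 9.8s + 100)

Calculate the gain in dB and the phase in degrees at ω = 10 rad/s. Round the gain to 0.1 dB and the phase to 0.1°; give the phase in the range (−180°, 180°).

At s = jω = j10:
quadratic: (j10)² + 9.8·j10 + 100 = 0 + j98 → |·| ≈ 98, ∠ ≈ 90.00°
|H| = 5000 / 98 ≈ 51.02
Gain = 20 log₁₀(51.02) ≈ 34.15 dB
∠H = 0.00° − 90.00° = -90.00°

34.2 dB, -90.0°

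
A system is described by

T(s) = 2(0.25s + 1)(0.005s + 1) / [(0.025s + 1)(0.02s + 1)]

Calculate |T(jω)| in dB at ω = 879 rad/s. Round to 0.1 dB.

At ω = 879 rad/s:
zero (1 + j879·0.25) = 1 + j219.75 → |·| ≈ 219.75, ∠ ≈ 89.74°
zero (1 + j879·0.005) = 1 + j4.395 → |·| ≈ 4.5073, ∠ ≈ 77.18°
pole (1 + j879·0.025) = 1 + j21.975 → |·| ≈ 21.998, ∠ ≈ 87.39°
pole (1 + j879·0.02) = 1 + j17.58 → |·| ≈ 17.608, ∠ ≈ 86.74°
|T| = 2 · 219.75 · 4.5073 / (21.998 · 17.608) ≈ 5.1143
Gain = 20 log₁₀(5.1143) ≈ 14.18 dB

14.2 dB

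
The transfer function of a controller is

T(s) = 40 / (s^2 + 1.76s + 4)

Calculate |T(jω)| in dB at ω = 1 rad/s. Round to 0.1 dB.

21.2 dB

At s = jω = j1:
quadratic: (j1)² + 1.76·j1 + 4 = 3 + j1.76 → |·| ≈ 3.4782, ∠ ≈ 30.40°
|T| = 40 / 3.4782 ≈ 11.5
Gain = 20 log₁₀(11.5) ≈ 21.21 dB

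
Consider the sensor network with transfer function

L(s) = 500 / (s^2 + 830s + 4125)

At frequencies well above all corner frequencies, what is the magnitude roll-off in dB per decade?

-40 dB/decade

Each pole contributes −20 dB/decade at high frequency; each zero contributes +20 dB/decade.
Net: 0 zero(s) − 2 pole(s) → -40 dB/decade.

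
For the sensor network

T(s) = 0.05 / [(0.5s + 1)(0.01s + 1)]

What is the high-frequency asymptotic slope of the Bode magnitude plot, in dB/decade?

Each pole contributes −20 dB/decade at high frequency; each zero contributes +20 dB/decade.
Net: 0 zero(s) − 2 pole(s) → -40 dB/decade.

-40 dB/decade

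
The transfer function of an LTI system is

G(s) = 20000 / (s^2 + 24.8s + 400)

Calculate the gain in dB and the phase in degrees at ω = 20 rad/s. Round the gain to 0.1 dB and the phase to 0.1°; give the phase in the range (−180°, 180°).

At s = jω = j20:
quadratic: (j20)² + 24.8·j20 + 400 = 0 + j496 → |·| ≈ 496, ∠ ≈ 90.00°
|G| = 20000 / 496 ≈ 40.323
Gain = 20 log₁₀(40.323) ≈ 32.11 dB
∠G = 0.00° − 90.00° = -90.00°

32.1 dB, -90.0°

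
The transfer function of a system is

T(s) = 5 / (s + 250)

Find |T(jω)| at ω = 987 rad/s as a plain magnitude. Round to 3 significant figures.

0.00491

Substitute s = j987:
Numerator: 5 = 5 + j0
Denominator: (j987) + 250 = 250 + j987
|N| = √(5² + 0²) ≈ 5, ∠N ≈ 0.00°
|D| = √(250² + 987²) ≈ 1018.2, ∠D ≈ 75.79°
|T| = 5 / 1018.2 ≈ 0.0049106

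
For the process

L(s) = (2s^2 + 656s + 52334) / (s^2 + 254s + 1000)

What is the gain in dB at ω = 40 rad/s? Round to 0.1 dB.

Substitute s = j40:
Numerator: 2(j40)^2 + 656(j40) + 52334 = 49134 + j26240
Denominator: (j40)^2 + 254(j40) + 1000 = -600 + j10160
|N| = √(49134² + 26240²) ≈ 55702, ∠N ≈ 28.10°
|D| = √(600² + 10160²) ≈ 10178, ∠D ≈ 93.38°
|L| = 55702 / 10178 ≈ 5.4728
Gain = 20 log₁₀(5.4728) ≈ 14.76 dB

14.8 dB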